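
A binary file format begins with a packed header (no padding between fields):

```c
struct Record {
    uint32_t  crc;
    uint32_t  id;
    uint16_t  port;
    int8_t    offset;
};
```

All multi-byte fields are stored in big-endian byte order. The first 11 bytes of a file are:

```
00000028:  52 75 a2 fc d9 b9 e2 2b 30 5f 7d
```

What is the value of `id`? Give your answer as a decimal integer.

3652837931

`id` follows `crc` (4 bytes), so it starts at byte offset 4 and occupies 4 bytes.
Bytes at offsets 4..7: D9 B9 E2 2B.
Big-endian: lowest address holds the most-significant byte.
The bytes are already most-significant first: 0xD9B9E22B.
0xD9B9E22B = 3652837931.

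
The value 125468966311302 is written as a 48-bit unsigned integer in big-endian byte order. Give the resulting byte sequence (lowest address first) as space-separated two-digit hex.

125468966311302 in hexadecimal, padded to 48 bits, is 0x721D052AD586.
Split into bytes (most-significant first): 72 1D 05 2A D5 86.
Big-endian stores the most-significant byte at the lowest address.
So the memory order matches the most-significant-first order: 72 1D 05 2A D5 86.

72 1D 05 2A D5 86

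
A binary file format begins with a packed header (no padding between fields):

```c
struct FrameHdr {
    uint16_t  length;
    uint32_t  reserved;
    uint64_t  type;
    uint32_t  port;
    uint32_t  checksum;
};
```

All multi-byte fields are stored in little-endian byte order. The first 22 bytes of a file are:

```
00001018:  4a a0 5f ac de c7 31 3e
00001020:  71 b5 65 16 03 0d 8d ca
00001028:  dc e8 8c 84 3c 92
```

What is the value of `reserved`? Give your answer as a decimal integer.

`reserved` follows `length` (2 bytes), so it starts at byte offset 2 and occupies 4 bytes.
Bytes at offsets 2..5: 5F AC DE C7.
In little-endian order the low byte comes first in memory.
Reassemble most-significant byte first: C7 DE AC 5F → 0xC7DEAC5F.
0xC7DEAC5F = 3353259103.

3353259103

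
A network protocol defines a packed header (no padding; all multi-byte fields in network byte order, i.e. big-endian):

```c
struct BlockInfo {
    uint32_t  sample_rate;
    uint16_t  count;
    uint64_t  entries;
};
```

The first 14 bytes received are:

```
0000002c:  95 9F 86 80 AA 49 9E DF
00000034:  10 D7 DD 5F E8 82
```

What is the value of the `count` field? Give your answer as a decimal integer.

`count` follows `sample_rate` (4 bytes), so it starts at byte offset 4 and occupies 2 bytes.
Bytes at offsets 4..5: AA 49.
Big-endian: lowest address holds the most-significant byte.
The bytes are already most-significant first: 0xAA49.
0xAA49 = 43593.

43593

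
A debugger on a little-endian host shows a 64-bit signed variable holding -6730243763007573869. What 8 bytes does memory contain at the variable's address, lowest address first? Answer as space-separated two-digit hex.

93 30 25 B6 F4 5E 99 A2

Two's complement of -6730243763007573869 in 64 bits: 6730243763007573869 = 0x5D66A10B49DACF6D; invert → 0xA2995EF4B6253092; add 1 → 0xA2995EF4B6253093.
Split into bytes (most-significant first): A2 99 5E F4 B6 25 30 93.
In little-endian order the low byte comes first in memory.
So at ascending addresses the bytes are 93 30 25 B6 F4 5E 99 A2.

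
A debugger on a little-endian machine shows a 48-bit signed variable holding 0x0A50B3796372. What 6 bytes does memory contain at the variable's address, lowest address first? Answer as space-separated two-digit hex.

Split into bytes (most-significant first): 0A 50 B3 79 63 72.
Little-endian: lowest address holds the least-significant byte.
So at ascending addresses the bytes are 72 63 79 B3 50 0A.

72 63 79 B3 50 0A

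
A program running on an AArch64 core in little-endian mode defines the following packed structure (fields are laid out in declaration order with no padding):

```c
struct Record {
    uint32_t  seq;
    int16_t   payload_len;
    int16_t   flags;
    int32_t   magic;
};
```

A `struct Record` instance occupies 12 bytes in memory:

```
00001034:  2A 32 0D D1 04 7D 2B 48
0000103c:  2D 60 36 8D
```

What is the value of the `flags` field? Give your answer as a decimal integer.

18475

`flags` follows `seq` (4 B), `payload_len` (2 B), so it starts at offset 4 + 2 = 6 and occupies 2 bytes.
Bytes at offsets 6..7: 2B 48.
Little-endian stores the least-significant byte at the lowest address.
Reassemble most-significant byte first: 48 2B → 0x482B.
0x482B = 18475.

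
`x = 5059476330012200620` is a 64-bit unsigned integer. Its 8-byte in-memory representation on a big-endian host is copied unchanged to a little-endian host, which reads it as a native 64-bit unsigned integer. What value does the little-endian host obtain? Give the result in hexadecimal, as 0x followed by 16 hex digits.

0xACCEDF77EADE3646

5059476330012200620 in 64-bit hexadecimal is 0x4636DEEA77DFCEAC.
Stored big-endian, the bytes at ascending addresses are 46 36 DE EA 77 DF CE AC.
Read back as little-endian, the first byte is least significant, giving 0xACCEDF77EADE3646.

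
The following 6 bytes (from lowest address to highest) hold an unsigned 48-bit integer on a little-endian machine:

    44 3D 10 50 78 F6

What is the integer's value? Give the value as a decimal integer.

270996599749956

Little-endian: lowest address holds the least-significant byte.
Reassemble most-significant byte first: F6 78 50 10 3D 44 → 0xF67850103D44.
0xF67850103D44 = 270996599749956.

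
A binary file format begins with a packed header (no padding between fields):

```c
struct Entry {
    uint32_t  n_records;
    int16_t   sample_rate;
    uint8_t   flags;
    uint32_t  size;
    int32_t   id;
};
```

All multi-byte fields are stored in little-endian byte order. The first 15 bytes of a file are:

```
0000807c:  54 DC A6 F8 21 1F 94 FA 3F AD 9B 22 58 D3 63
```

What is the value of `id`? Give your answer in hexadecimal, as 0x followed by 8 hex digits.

0x63D35822

`id` follows `n_records` (4 B), `sample_rate` (2 B), `flags` (1 B), `size` (4 B), so it starts at offset 4 + 2 + 1 + 4 = 11 and occupies 4 bytes.
Bytes at offsets 11..14: 22 58 D3 63.
Little-endian: lowest address holds the least-significant byte.
Reassemble most-significant byte first: 63 D3 58 22 → 0x63D35822.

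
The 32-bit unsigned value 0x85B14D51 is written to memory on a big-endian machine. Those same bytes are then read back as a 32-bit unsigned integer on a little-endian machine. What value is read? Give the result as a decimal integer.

1364046213

Stored big-endian, the bytes at ascending addresses are 85 B1 4D 51.
Read back as little-endian, the first byte is least significant, giving 0x514DB185.
0x514DB185 = 1364046213.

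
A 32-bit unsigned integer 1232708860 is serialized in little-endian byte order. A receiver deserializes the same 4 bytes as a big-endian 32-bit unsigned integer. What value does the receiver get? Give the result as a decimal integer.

4238637385

1232708860 in 32-bit hexadecimal is 0x4979A4FC.
Stored little-endian, the bytes at ascending addresses are FC A4 79 49.
Read back as big-endian, the last byte is least significant, giving 0xFCA47949.
0xFCA47949 = 4238637385.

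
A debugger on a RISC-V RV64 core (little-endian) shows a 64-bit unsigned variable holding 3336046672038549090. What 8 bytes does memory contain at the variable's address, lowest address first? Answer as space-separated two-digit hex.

3336046672038549090 in hexadecimal, padded to 64 bits, is 0x2E4C04C5E8FB5662.
Split into bytes (most-significant first): 2E 4C 04 C5 E8 FB 56 62.
In little-endian order the low byte comes first in memory.
So at ascending addresses the bytes are 62 56 FB E8 C5 04 4C 2E.

62 56 FB E8 C5 04 4C 2E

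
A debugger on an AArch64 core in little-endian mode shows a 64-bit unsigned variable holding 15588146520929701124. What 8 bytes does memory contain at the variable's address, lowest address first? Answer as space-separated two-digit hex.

04 8D C1 D6 AB 38 54 D8

15588146520929701124 in hexadecimal, padded to 64 bits, is 0xD85438ABD6C18D04.
Split into bytes (most-significant first): D8 54 38 AB D6 C1 8D 04.
Little-endian: lowest address holds the least-significant byte.
So at ascending addresses the bytes are 04 8D C1 D6 AB 38 54 D8.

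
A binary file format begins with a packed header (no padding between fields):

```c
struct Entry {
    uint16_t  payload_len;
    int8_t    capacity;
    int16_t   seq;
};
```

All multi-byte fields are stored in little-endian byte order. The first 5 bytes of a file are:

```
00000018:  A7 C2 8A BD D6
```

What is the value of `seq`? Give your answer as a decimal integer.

`seq` follows `payload_len` (2 B), `capacity` (1 B), so it starts at offset 2 + 1 = 3 and occupies 2 bytes.
Bytes at offsets 3..4: BD D6.
In little-endian order the low byte comes first in memory.
Reassemble most-significant byte first: D6 BD → 0xD6BD.
Top bit is set, so as a signed 16-bit value this is 0xD6BD − 2^16 = -10563.

-10563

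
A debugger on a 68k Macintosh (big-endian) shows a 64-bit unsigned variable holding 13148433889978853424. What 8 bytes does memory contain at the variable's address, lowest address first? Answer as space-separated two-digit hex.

13148433889978853424 in hexadecimal, padded to 64 bits, is 0xB6789EF5A4E5A830.
Split into bytes (most-significant first): B6 78 9E F5 A4 E5 A8 30.
Big-endian: lowest address holds the most-significant byte.
So the memory order matches the most-significant-first order: B6 78 9E F5 A4 E5 A8 30.

B6 78 9E F5 A4 E5 A8 30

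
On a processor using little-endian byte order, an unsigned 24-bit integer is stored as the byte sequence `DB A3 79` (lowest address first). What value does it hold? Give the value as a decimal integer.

7971803

Little-endian stores the least-significant byte at the lowest address.
Reassemble most-significant byte first: 79 A3 DB → 0x79A3DB.
0x79A3DB = 7971803.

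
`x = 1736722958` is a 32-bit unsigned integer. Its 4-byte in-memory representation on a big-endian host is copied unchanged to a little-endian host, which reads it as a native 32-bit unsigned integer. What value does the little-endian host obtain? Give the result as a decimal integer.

1736722958 in 32-bit hexadecimal is 0x67844A0E.
Stored big-endian, the bytes at ascending addresses are 67 84 4A 0E.
Read back as little-endian, the first byte is least significant, giving 0x0E4A8467.
0x0E4A8467 = 239764583.

239764583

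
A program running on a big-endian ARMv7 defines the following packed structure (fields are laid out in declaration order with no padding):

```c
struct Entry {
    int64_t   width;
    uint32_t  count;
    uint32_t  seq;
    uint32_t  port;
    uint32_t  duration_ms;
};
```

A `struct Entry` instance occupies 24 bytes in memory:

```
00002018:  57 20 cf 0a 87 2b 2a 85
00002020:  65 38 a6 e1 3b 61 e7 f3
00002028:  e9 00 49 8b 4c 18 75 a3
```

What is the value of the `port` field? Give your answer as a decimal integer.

3909110155

`port` follows `width` (8 B), `count` (4 B), `seq` (4 B), so it starts at offset 8 + 4 + 4 = 16 and occupies 4 bytes.
Bytes at offsets 16..19: E9 00 49 8B.
In big-endian order the high byte comes first in memory.
The bytes are already most-significant first: 0xE900498B.
0xE900498B = 3909110155.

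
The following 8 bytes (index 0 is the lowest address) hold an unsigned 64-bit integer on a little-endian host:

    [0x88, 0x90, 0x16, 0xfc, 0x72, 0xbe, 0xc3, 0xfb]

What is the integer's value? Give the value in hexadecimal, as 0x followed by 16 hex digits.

In little-endian order the low byte comes first in memory.
Reassemble most-significant byte first: FB C3 BE 72 FC 16 90 88 → 0xFBC3BE72FC169088.

0xFBC3BE72FC169088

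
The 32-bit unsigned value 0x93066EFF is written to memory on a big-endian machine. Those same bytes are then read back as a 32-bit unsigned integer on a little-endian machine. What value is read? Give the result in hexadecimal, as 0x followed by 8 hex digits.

Stored big-endian, the bytes at ascending addresses are 93 06 6E FF.
Read back as little-endian, the first byte is least significant, giving 0xFF6E0693.

0xFF6E0693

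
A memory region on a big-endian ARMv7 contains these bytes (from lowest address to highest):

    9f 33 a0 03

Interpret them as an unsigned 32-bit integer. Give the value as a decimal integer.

In big-endian order the high byte comes first in memory.
The bytes are already most-significant first: 0x9F33A003.
0x9F33A003 = 2670960643.

2670960643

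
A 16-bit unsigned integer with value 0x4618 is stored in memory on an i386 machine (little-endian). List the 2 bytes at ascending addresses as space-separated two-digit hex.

18 46

Split into bytes (most-significant first): 46 18.
Little-endian stores the least-significant byte at the lowest address.
So at ascending addresses the bytes are 18 46.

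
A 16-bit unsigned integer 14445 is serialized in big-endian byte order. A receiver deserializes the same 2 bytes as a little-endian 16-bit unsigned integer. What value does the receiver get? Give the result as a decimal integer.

27960

14445 in 16-bit hexadecimal is 0x386D.
Stored big-endian, the bytes at ascending addresses are 38 6D.
Read back as little-endian, the first byte is least significant, giving 0x6D38.
0x6D38 = 27960.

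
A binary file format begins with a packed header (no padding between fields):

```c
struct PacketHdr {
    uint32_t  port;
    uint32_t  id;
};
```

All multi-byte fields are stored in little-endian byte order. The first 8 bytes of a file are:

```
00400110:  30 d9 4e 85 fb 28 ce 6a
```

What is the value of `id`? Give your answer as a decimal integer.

`id` follows `port` (4 bytes), so it starts at byte offset 4 and occupies 4 bytes.
Bytes at offsets 4..7: FB 28 CE 6A.
Little-endian: lowest address holds the least-significant byte.
Reassemble most-significant byte first: 6A CE 28 FB → 0x6ACE28FB.
0x6ACE28FB = 1791895803.

1791895803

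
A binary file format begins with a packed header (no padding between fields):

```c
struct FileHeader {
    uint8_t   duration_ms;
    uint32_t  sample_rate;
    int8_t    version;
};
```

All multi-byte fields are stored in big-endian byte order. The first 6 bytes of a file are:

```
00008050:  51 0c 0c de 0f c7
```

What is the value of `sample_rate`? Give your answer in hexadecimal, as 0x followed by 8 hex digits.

`sample_rate` follows `duration_ms` (1 byte), so it starts at byte offset 1 and occupies 4 bytes.
Bytes at offsets 1..4: 0C 0C DE 0F.
Big-endian: lowest address holds the most-significant byte.
The bytes are already most-significant first: 0x0C0CDE0F.

0x0C0CDE0F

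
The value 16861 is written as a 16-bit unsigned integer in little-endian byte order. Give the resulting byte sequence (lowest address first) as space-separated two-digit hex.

16861 in hexadecimal, padded to 16 bits, is 0x41DD.
Split into bytes (most-significant first): 41 DD.
Little-endian stores the least-significant byte at the lowest address.
So at ascending addresses the bytes are DD 41.

DD 41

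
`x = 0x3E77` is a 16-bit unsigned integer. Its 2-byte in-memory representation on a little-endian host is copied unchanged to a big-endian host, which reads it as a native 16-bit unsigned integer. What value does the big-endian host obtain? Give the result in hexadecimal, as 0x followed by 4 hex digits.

Stored little-endian, the bytes at ascending addresses are 77 3E.
Read back as big-endian, the last byte is least significant, giving 0x773E.

0x773E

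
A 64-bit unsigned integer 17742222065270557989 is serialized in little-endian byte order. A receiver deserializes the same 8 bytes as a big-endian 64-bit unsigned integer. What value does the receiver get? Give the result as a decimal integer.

2705973221899385334

17742222065270557989 in 64-bit hexadecimal is 0xF63908F74E8C8D25.
Stored little-endian, the bytes at ascending addresses are 25 8D 8C 4E F7 08 39 F6.
Read back as big-endian, the last byte is least significant, giving 0x258D8C4EF70839F6.
0x258D8C4EF70839F6 = 2705973221899385334.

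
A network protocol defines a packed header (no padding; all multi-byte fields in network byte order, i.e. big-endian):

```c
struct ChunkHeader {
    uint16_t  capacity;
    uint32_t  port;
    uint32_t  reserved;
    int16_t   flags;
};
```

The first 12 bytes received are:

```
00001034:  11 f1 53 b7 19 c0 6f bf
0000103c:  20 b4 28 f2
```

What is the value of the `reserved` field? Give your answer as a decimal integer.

1874796724

`reserved` follows `capacity` (2 B), `port` (4 B), so it starts at offset 2 + 4 = 6 and occupies 4 bytes.
Bytes at offsets 6..9: 6F BF 20 B4.
Big-endian stores the most-significant byte at the lowest address.
The bytes are already most-significant first: 0x6FBF20B4.
0x6FBF20B4 = 1874796724.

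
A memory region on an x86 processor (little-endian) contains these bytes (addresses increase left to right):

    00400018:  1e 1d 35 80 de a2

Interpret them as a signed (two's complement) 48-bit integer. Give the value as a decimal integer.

Little-endian: lowest address holds the least-significant byte.
Reassemble most-significant byte first: A2 DE 80 35 1D 1E → 0xA2DE80351D1E.
Top bit is set, so as a signed 48-bit value this is 0xA2DE80351D1E − 2^48 = -102398459306722.

-102398459306722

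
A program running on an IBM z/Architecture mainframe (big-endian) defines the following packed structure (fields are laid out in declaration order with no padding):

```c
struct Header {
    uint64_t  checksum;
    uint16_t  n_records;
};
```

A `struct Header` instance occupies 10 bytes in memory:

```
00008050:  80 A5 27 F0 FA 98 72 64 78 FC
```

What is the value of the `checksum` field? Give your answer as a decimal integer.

`checksum` is the first field, at byte offset 0, occupying 8 bytes.
Bytes at offsets 0..7: 80 A5 27 F0 FA 98 72 64.
Big-endian: lowest address holds the most-significant byte.
The bytes are already most-significant first: 0x80A527F0FA987264.
0x80A527F0FA987264 = 9269859323961963108.

9269859323961963108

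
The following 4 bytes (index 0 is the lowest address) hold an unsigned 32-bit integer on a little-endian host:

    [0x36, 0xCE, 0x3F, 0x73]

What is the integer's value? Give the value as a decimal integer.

Little-endian: lowest address holds the least-significant byte.
Reassemble most-significant byte first: 73 3F CE 36 → 0x733FCE36.
0x733FCE36 = 1933561398.

1933561398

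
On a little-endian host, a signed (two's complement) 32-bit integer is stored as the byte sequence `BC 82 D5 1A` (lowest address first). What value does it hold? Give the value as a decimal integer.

Little-endian stores the least-significant byte at the lowest address.
Reassemble most-significant byte first: 1A D5 82 BC → 0x1AD582BC.
0x1AD582BC = 450200252.

450200252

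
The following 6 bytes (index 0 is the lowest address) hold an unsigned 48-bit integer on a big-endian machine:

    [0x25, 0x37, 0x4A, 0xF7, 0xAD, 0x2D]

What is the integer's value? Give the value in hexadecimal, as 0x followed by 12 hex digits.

0x25374AF7AD2D

Big-endian stores the most-significant byte at the lowest address.
The bytes are already most-significant first: 0x25374AF7AD2D.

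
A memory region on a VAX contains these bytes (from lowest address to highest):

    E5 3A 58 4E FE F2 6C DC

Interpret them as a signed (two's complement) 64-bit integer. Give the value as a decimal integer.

-2563406913830634779

Little-endian stores the least-significant byte at the lowest address.
Reassemble most-significant byte first: DC 6C F2 FE 4E 58 3A E5 → 0xDC6CF2FE4E583AE5.
Top bit is set, so as a signed 64-bit value this is 0xDC6CF2FE4E583AE5 − 2^64 = -2563406913830634779.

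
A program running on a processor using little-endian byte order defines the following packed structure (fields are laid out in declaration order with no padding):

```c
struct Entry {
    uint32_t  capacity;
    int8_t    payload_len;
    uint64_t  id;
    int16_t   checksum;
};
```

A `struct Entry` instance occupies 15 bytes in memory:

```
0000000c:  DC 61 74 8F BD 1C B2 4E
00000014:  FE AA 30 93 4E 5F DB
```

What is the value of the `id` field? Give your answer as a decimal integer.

5661922667503989276

`id` follows `capacity` (4 B), `payload_len` (1 B), so it starts at offset 4 + 1 = 5 and occupies 8 bytes.
Bytes at offsets 5..12: 1C B2 4E FE AA 30 93 4E.
Little-endian stores the least-significant byte at the lowest address.
Reassemble most-significant byte first: 4E 93 30 AA FE 4E B2 1C → 0x4E9330AAFE4EB21C.
0x4E9330AAFE4EB21C = 5661922667503989276.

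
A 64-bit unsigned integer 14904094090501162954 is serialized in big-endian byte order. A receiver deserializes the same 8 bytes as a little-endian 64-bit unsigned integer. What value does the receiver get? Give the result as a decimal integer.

14557694667769173454

14904094090501162954 in 64-bit hexadecimal is 0xCED5FA9C2B5207CA.
Stored big-endian, the bytes at ascending addresses are CE D5 FA 9C 2B 52 07 CA.
Read back as little-endian, the first byte is least significant, giving 0xCA07522B9CFAD5CE.
0xCA07522B9CFAD5CE = 14557694667769173454.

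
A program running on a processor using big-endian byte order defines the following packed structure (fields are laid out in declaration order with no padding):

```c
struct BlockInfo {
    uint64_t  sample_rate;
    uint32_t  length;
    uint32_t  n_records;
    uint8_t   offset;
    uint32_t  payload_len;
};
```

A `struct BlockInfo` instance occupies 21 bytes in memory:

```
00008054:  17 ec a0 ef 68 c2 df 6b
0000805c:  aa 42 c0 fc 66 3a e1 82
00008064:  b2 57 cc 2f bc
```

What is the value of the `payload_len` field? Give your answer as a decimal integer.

`payload_len` follows `sample_rate` (8 B), `length` (4 B), `n_records` (4 B), `offset` (1 B), so it starts at offset 8 + 4 + 4 + 1 = 17 and occupies 4 bytes.
Bytes at offsets 17..20: 57 CC 2F BC.
Big-endian: lowest address holds the most-significant byte.
The bytes are already most-significant first: 0x57CC2FBC.
0x57CC2FBC = 1472999356.

1472999356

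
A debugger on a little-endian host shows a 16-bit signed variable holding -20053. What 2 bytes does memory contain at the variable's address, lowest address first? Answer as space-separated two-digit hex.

Two's complement of -20053 in 16 bits: 20053 = 0x4E55; invert → 0xB1AA; add 1 → 0xB1AB.
Split into bytes (most-significant first): B1 AB.
In little-endian order the low byte comes first in memory.
So at ascending addresses the bytes are AB B1.

AB B1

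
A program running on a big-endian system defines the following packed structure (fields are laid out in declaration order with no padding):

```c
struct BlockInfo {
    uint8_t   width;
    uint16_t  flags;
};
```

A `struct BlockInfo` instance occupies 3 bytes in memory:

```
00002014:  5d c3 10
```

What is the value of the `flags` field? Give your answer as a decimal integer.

`flags` follows `width` (1 byte), so it starts at byte offset 1 and occupies 2 bytes.
Bytes at offsets 1..2: C3 10.
Big-endian: lowest address holds the most-significant byte.
The bytes are already most-significant first: 0xC310.
0xC310 = 49936.

49936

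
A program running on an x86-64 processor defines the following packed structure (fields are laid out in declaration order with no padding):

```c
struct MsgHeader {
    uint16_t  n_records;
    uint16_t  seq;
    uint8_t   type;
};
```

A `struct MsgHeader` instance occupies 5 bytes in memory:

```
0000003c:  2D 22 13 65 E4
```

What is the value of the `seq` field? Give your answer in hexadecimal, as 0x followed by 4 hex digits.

0x6513

`seq` follows `n_records` (2 bytes), so it starts at byte offset 2 and occupies 2 bytes.
Bytes at offsets 2..3: 13 65.
Little-endian: lowest address holds the least-significant byte.
Reassemble most-significant byte first: 65 13 → 0x6513.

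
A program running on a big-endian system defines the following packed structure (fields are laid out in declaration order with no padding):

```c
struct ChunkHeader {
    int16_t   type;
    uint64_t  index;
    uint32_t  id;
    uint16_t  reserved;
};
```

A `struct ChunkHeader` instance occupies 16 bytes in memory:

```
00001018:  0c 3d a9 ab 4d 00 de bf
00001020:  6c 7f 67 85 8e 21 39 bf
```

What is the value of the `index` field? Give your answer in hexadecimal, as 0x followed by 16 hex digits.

0xA9AB4D00DEBF6C7F

`index` follows `type` (2 bytes), so it starts at byte offset 2 and occupies 8 bytes.
Bytes at offsets 2..9: A9 AB 4D 00 DE BF 6C 7F.
In big-endian order the high byte comes first in memory.
The bytes are already most-significant first: 0xA9AB4D00DEBF6C7F.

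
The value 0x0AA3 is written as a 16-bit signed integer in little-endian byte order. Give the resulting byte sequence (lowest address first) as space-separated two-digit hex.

Split into bytes (most-significant first): 0A A3.
Little-endian: lowest address holds the least-significant byte.
So at ascending addresses the bytes are A3 0A.

A3 0A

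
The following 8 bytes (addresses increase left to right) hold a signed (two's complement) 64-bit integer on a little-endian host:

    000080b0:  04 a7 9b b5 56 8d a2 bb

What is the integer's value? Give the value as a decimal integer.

-4926219638836320508

Little-endian: lowest address holds the least-significant byte.
Reassemble most-significant byte first: BB A2 8D 56 B5 9B A7 04 → 0xBBA28D56B59BA704.
Top bit is set, so as a signed 64-bit value this is 0xBBA28D56B59BA704 − 2^64 = -4926219638836320508.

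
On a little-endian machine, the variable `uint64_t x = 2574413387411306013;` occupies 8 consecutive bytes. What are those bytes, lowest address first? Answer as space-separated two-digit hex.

2574413387411306013 in hexadecimal, padded to 64 bits, is 0x23BA275605A9361D.
Split into bytes (most-significant first): 23 BA 27 56 05 A9 36 1D.
Little-endian stores the least-significant byte at the lowest address.
So at ascending addresses the bytes are 1D 36 A9 05 56 27 BA 23.

1D 36 A9 05 56 27 BA 23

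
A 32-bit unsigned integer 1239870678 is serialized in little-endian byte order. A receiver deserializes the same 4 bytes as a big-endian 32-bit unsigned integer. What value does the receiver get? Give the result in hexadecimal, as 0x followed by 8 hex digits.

1239870678 in 32-bit hexadecimal is 0x49E6ECD6.
Stored little-endian, the bytes at ascending addresses are D6 EC E6 49.
Read back as big-endian, the last byte is least significant, giving 0xD6ECE649.

0xD6ECE649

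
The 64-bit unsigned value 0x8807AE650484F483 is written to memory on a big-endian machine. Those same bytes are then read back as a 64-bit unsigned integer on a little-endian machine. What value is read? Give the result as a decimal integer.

9508369867706599304

Stored big-endian, the bytes at ascending addresses are 88 07 AE 65 04 84 F4 83.
Read back as little-endian, the first byte is least significant, giving 0x83F4840465AE0788.
0x83F4840465AE0788 = 9508369867706599304.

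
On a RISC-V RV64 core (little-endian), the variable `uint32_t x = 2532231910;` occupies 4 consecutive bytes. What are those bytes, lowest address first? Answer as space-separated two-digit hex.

2532231910 in hexadecimal, padded to 32 bits, is 0x96EECAE6.
Split into bytes (most-significant first): 96 EE CA E6.
In little-endian order the low byte comes first in memory.
So at ascending addresses the bytes are E6 CA EE 96.

E6 CA EE 96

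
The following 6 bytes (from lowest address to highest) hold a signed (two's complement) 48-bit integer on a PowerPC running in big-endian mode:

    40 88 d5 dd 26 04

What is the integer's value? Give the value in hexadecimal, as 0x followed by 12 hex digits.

Big-endian: lowest address holds the most-significant byte.
The bytes are already most-significant first: 0x4088D5DD2604.

0x4088D5DD2604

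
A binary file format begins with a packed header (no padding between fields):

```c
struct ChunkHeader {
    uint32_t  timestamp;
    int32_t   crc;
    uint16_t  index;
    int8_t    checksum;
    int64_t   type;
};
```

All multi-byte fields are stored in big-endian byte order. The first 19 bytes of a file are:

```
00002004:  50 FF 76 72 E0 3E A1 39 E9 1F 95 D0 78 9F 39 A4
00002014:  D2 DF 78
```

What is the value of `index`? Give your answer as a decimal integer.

`index` follows `timestamp` (4 B), `crc` (4 B), so it starts at offset 4 + 4 = 8 and occupies 2 bytes.
Bytes at offsets 8..9: E9 1F.
In big-endian order the high byte comes first in memory.
The bytes are already most-significant first: 0xE91F.
0xE91F = 59679.

59679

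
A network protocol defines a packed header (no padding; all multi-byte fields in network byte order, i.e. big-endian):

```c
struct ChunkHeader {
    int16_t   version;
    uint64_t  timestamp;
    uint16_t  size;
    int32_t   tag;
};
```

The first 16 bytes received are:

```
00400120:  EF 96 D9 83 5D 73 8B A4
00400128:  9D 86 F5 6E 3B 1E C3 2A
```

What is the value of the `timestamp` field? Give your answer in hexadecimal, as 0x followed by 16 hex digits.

`timestamp` follows `version` (2 bytes), so it starts at byte offset 2 and occupies 8 bytes.
Bytes at offsets 2..9: D9 83 5D 73 8B A4 9D 86.
In big-endian order the high byte comes first in memory.
The bytes are already most-significant first: 0xD9835D738BA49D86.

0xD9835D738BA49D86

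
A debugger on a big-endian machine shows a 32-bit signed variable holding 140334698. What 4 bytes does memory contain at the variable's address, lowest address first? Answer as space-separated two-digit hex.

140334698 in hexadecimal, padded to 32 bits, is 0x085D566A.
Split into bytes (most-significant first): 08 5D 56 6A.
Big-endian stores the most-significant byte at the lowest address.
So the memory order matches the most-significant-first order: 08 5D 56 6A.

08 5D 56 6A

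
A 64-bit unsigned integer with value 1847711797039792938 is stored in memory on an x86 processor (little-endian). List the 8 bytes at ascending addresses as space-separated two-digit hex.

2A 03 DB FD 16 64 A4 19

1847711797039792938 in hexadecimal, padded to 64 bits, is 0x19A46416FDDB032A.
Split into bytes (most-significant first): 19 A4 64 16 FD DB 03 2A.
Little-endian: lowest address holds the least-significant byte.
So at ascending addresses the bytes are 2A 03 DB FD 16 64 A4 19.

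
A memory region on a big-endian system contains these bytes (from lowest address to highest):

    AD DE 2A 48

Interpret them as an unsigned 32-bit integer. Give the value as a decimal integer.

Big-endian stores the most-significant byte at the lowest address.
The bytes are already most-significant first: 0xADDE2A48.
0xADDE2A48 = 2917018184.

2917018184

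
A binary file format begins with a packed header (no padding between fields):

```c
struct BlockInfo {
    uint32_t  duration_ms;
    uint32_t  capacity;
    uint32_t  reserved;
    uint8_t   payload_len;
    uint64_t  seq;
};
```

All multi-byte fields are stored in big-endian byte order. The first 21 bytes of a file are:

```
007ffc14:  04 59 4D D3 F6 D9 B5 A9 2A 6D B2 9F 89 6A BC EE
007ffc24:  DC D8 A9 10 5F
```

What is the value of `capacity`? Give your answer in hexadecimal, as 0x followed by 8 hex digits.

0xF6D9B5A9

`capacity` follows `duration_ms` (4 bytes), so it starts at byte offset 4 and occupies 4 bytes.
Bytes at offsets 4..7: F6 D9 B5 A9.
In big-endian order the high byte comes first in memory.
The bytes are already most-significant first: 0xF6D9B5A9.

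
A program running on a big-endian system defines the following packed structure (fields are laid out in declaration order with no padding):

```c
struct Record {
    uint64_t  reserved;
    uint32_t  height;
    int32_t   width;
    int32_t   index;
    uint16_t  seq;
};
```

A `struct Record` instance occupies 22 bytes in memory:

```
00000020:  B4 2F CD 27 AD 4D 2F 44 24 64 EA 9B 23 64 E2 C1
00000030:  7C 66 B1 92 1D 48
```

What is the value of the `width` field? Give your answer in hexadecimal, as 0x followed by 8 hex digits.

0x2364E2C1

`width` follows `reserved` (8 B), `height` (4 B), so it starts at offset 8 + 4 = 12 and occupies 4 bytes.
Bytes at offsets 12..15: 23 64 E2 C1.
In big-endian order the high byte comes first in memory.
The bytes are already most-significant first: 0x2364E2C1.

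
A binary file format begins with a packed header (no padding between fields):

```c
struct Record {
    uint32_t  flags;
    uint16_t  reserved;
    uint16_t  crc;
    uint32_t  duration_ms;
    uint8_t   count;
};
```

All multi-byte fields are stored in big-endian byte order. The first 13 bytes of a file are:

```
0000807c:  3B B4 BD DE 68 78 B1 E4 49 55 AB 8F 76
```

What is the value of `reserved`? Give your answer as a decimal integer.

26744

`reserved` follows `flags` (4 bytes), so it starts at byte offset 4 and occupies 2 bytes.
Bytes at offsets 4..5: 68 78.
Big-endian stores the most-significant byte at the lowest address.
The bytes are already most-significant first: 0x6878.
0x6878 = 26744.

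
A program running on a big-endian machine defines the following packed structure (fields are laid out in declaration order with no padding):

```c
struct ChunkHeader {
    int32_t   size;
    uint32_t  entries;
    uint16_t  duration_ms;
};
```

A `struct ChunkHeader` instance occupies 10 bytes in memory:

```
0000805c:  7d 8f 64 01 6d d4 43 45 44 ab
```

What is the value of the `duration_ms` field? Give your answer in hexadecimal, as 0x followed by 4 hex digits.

`duration_ms` follows `size` (4 B), `entries` (4 B), so it starts at offset 4 + 4 = 8 and occupies 2 bytes.
Bytes at offsets 8..9: 44 AB.
Big-endian: lowest address holds the most-significant byte.
The bytes are already most-significant first: 0x44AB.

0x44AB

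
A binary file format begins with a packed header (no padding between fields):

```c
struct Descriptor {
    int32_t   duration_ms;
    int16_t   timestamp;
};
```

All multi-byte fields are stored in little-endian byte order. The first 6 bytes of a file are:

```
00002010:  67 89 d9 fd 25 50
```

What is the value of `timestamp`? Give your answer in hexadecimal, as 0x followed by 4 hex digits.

0x5025

`timestamp` follows `duration_ms` (4 bytes), so it starts at byte offset 4 and occupies 2 bytes.
Bytes at offsets 4..5: 25 50.
Little-endian: lowest address holds the least-significant byte.
Reassemble most-significant byte first: 50 25 → 0x5025.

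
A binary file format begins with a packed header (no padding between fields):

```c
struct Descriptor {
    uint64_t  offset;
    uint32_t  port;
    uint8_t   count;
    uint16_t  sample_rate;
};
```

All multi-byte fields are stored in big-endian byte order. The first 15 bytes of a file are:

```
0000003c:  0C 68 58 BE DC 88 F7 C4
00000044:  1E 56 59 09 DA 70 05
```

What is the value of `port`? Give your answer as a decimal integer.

`port` follows `offset` (8 bytes), so it starts at byte offset 8 and occupies 4 bytes.
Bytes at offsets 8..11: 1E 56 59 09.
Big-endian: lowest address holds the most-significant byte.
The bytes are already most-significant first: 0x1E565909.
0x1E565909 = 508975369.

508975369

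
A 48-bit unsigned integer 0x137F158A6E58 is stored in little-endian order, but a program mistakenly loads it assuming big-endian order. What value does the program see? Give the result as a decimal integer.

97231786311443

Stored little-endian, the bytes at ascending addresses are 58 6E 8A 15 7F 13.
Read back as big-endian, the last byte is least significant, giving 0x586E8A157F13.
0x586E8A157F13 = 97231786311443.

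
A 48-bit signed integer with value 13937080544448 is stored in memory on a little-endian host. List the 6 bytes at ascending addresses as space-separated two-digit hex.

C0 2C BC FA AC 0C

13937080544448 in hexadecimal, padded to 48 bits, is 0x0CACFABC2CC0.
Split into bytes (most-significant first): 0C AC FA BC 2C C0.
Little-endian stores the least-significant byte at the lowest address.
So at ascending addresses the bytes are C0 2C BC FA AC 0C.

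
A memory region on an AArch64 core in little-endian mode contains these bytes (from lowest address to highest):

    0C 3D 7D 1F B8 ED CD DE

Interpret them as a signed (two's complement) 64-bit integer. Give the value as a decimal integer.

-2391994452005798644

In little-endian order the low byte comes first in memory.
Reassemble most-significant byte first: DE CD ED B8 1F 7D 3D 0C → 0xDECDEDB81F7D3D0C.
Top bit is set, so as a signed 64-bit value this is 0xDECDEDB81F7D3D0C − 2^64 = -2391994452005798644.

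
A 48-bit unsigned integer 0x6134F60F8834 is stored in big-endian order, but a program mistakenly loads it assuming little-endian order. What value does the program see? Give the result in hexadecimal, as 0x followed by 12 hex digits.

Stored big-endian, the bytes at ascending addresses are 61 34 F6 0F 88 34.
Read back as little-endian, the first byte is least significant, giving 0x34880FF63461.

0x34880FF63461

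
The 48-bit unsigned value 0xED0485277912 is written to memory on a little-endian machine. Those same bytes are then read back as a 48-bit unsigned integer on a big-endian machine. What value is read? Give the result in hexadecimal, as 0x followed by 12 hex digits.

0x1279278504ED

Stored little-endian, the bytes at ascending addresses are 12 79 27 85 04 ED.
Read back as big-endian, the last byte is least significant, giving 0x1279278504ED.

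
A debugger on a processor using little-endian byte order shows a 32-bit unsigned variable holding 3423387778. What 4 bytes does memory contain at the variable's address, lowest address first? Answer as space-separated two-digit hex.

82 C0 0C CC

3423387778 in hexadecimal, padded to 32 bits, is 0xCC0CC082.
Split into bytes (most-significant first): CC 0C C0 82.
Little-endian stores the least-significant byte at the lowest address.
So at ascending addresses the bytes are 82 C0 0C CC.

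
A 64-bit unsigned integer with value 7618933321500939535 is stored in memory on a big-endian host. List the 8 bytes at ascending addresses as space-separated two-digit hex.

69 BB E3 7D 33 73 55 0F

7618933321500939535 in hexadecimal, padded to 64 bits, is 0x69BBE37D3373550F.
Split into bytes (most-significant first): 69 BB E3 7D 33 73 55 0F.
Big-endian stores the most-significant byte at the lowest address.
So the memory order matches the most-significant-first order: 69 BB E3 7D 33 73 55 0F.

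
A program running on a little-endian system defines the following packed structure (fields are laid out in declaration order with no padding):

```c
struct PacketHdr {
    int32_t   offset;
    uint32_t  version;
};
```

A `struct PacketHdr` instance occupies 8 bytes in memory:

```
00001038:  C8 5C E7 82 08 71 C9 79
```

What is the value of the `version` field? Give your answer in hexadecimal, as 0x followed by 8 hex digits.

0x79C97108

`version` follows `offset` (4 bytes), so it starts at byte offset 4 and occupies 4 bytes.
Bytes at offsets 4..7: 08 71 C9 79.
Little-endian: lowest address holds the least-significant byte.
Reassemble most-significant byte first: 79 C9 71 08 → 0x79C97108.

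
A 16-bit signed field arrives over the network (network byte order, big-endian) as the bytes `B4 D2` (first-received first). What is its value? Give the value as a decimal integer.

-19246

Big-endian: lowest address holds the most-significant byte.
The bytes are already most-significant first: 0xB4D2.
Top bit is set, so as a signed 16-bit value this is 0xB4D2 − 2^16 = -19246.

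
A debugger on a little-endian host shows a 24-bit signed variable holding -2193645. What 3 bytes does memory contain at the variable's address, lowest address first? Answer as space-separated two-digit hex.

Two's complement of -2193645 in 24 bits: 2193645 = 0x2178ED; invert → 0xDE8712; add 1 → 0xDE8713.
Split into bytes (most-significant first): DE 87 13.
Little-endian: lowest address holds the least-significant byte.
So at ascending addresses the bytes are 13 87 DE.

13 87 DE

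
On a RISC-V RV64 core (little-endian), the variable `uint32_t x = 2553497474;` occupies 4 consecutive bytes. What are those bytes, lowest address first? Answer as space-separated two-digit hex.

2553497474 in hexadecimal, padded to 32 bits, is 0x98334782.
Split into bytes (most-significant first): 98 33 47 82.
Little-endian stores the least-significant byte at the lowest address.
So at ascending addresses the bytes are 82 47 33 98.

82 47 33 98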